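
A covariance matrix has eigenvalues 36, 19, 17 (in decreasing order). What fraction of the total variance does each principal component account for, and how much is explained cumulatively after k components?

Step 1 — total variance = trace(Sigma) = Σ λ_i = 36 + 19 + 17 = 72.

Step 2 — fraction explained by component i = λ_i / Σ λ:
  PC1: 36/72 = 0.5
  PC2: 19/72 = 0.2639
  PC3: 17/72 = 0.2361

Step 3 — cumulative fraction after k components = (λ_1 + ... + λ_k) / Σ λ:
  k = 1: 36/72 = 0.5
  k = 2: (36 + 19)/72 = 55/72 = 0.7639
  k = 3: (36 + 19 + 17)/72 = 72/72 = 1

Summary (fraction, with percent):

explained: PC1 0.5 (50%), PC2 0.2639 (26.39%), PC3 0.2361 (23.61%);  cumulative: 0.5, 0.7639, 1


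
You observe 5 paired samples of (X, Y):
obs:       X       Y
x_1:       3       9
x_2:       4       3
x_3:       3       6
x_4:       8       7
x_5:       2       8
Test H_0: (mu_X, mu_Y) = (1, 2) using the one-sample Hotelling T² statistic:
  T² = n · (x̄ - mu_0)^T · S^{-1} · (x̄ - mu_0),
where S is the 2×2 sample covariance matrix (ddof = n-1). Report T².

Step 1 — sample mean vector:
  mean(X) = (3 + 4 + 3 + 8 + 2) / 5 = 20/5 = 4
  mean(Y) = (9 + 3 + 6 + 7 + 8) / 5 = 33/5 = 6.6
  x̄ = (4, 6.6),  deviation x̄ - mu_0 = (4, 6.6) - (1, 2) = (3, 4.6).

Step 2 — sample covariance matrix, S[i,j] = (1/(n-1)) · Σ_k (x_{k,i} - mean_i) · (x_{k,j} - mean_j), divisor n-1 = 4:
  S[X,X] = ((-1)·(-1) + (0)·(0) + (-1)·(-1) + (4)·(4) + (-2)·(-2)) / 4 = 22/4 = 5.5
  S[X,Y] = ((-1)·(2.4) + (0)·(-3.6) + (-1)·(-0.6) + (4)·(0.4) + (-2)·(1.4)) / 4 = -3/4 = -0.75
  S[Y,Y] = ((2.4)·(2.4) + (-3.6)·(-3.6) + (-0.6)·(-0.6) + (0.4)·(0.4) + (1.4)·(1.4)) / 4 = 21.2/4 = 5.3
  S = [[5.5, -0.75],
 [-0.75, 5.3]].

Step 3 — invert S. det(S) = 5.5·5.3 - (-0.75)² = 28.5875.
  S^{-1} = (1/det) · [[d, -b], [-b, a]] = [[0.1854, 0.0262],
 [0.0262, 0.1924]].

Step 4 — quadratic form (x̄ - mu_0)^T · S^{-1} · (x̄ - mu_0):
  S^{-1} · (x̄ - mu_0) = (0.6769, 0.9637),
  (x̄ - mu_0)^T · [...] = (3)·(0.6769) + (4.6)·(0.9637) = 6.4637.

Step 5 — scale by n: T² = 5 · 6.4637 = 32.3183.

T² ≈ 32.3183


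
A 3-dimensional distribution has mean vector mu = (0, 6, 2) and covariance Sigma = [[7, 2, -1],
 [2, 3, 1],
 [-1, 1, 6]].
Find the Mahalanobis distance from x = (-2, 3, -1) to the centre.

Step 1 — centre the observation: (x - mu) = (-2, -3, -3).

Step 2 — invert Sigma (cofactor / det for 3×3, or solve directly):
  Sigma^{-1} = [[0.1932, -0.1477, 0.0568],
 [-0.1477, 0.4659, -0.1023],
 [0.0568, -0.1023, 0.1932]].

Step 3 — form the quadratic (x - mu)^T · Sigma^{-1} · (x - mu):
  Sigma^{-1} · (x - mu) = (-0.1136, -0.7955, -0.3864).
  (x - mu)^T · [Sigma^{-1} · (x - mu)] = (-2)·(-0.1136) + (-3)·(-0.7955) + (-3)·(-0.3864) = 3.7727.

Step 4 — take square root: d = √(3.7727) ≈ 1.9424.

d(x, mu) = √(3.7727) ≈ 1.9424


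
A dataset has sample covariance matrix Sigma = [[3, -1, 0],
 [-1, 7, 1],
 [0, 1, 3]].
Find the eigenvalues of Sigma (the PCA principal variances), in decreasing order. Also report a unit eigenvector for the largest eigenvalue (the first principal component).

Step 1 — characteristic polynomial p(λ) = det(λI - Sigma) = λ³ - tr·λ² + c_1·λ - det, where tr = trace, c_1 = sum of the principal 2×2 minors, det = det(Sigma):
  tr = 3 + 7 + 3 = 13,
  c_1 = (3·7 - (-1)²) + (3·3 - (0)²) + (7·3 - (1)²) = 20 + 9 + 20 = 49,
  det = 3·(7·3 - (1)²) - (-1)·((-1)·3 - (1)·(0)) + (0)·((-1)·(1) - 7·(0)) = 3·(20) - (-1)·(-3) + (0)·(-1) = 57.
  So p(λ) = λ³ - 13λ² + 49λ - 57.
Step 2 — look for an integer root (rational root theorem: any rational root is an integer divisor of 57). Testing λ = 3:
  p(3) = 27 - 117 + 147 - 57 = 0  ✓
  Dividing out (λ - 3): p(λ) = (λ - 3)(λ² - 10λ + 19).
Step 3 — remaining eigenvalues from the quadratic λ² - 10λ + 19 = 0:
  Δ = 10² - 4·19 = 100 - 76 = 24,  λ = (10 ± √24)/2 = (10 ± 4.899)/2 ≈ 7.4495 or 2.5505.
  Sorted: λ_1 = 7.4495,  λ_2 = 3,  λ_3 = 2.5505  (check: sum = 13 = tr ✓).

Step 4 — unit eigenvector for λ_1 ≈ 7.4495: v spans the null space of (Sigma - λ_1 I), whose rows are
  r_1 = (-4.4495, -1, 0),  r_2 = (-1, -0.4495, 1),  r_3 = (0, 1, -4.4495).
  v is orthogonal to every row, so take v ∝ r_1 × r_2 = ((-1)·(1) - (0)·(-0.4495), (0)·(-1) - (-4.4495)·(1), (-4.4495)·(-0.4495) - (-1)·(-1)) ≈ (-1, 4.4495, 1).
  Rescale (multiply by -1 so the first nonzero entry is positive): u = (1, -4.4495, -1).
  ||u|| = √((1)² + (-4.4495)² + (-1)²) = √(21.798) ≈ 4.6688,  v_1 = u/||u|| ≈ (0.2142, -0.953, -0.2142) (||v_1|| = 1).

λ_1 = 7.4495,  λ_2 = 3,  λ_3 = 2.5505;  v_1 ≈ (0.2142, -0.953, -0.2142)


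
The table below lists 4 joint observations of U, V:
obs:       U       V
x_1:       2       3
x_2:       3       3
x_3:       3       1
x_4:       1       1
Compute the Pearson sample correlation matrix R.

Step 1 — column means:
  mean(U) = (2 + 3 + 3 + 1) / 4 = 9/4 = 2.25
  mean(V) = (3 + 3 + 1 + 1) / 4 = 8/4 = 2

Step 2 — sample variances and covariances s[i,j] = (1/(n-1)) · Σ_k (x_{k,i} - mean_i) · (x_{k,j} - mean_j), with n-1 = 3:
  s[U,U] = ((-0.25)·(-0.25) + (0.75)·(0.75) + (0.75)·(0.75) + (-1.25)·(-1.25)) / 3 = 2.75/3 = 0.9167
  s[U,V] = ((-0.25)·(1) + (0.75)·(1) + (0.75)·(-1) + (-1.25)·(-1)) / 3 = 1/3 = 0.3333
  s[V,V] = ((1)·(1) + (1)·(1) + (-1)·(-1) + (-1)·(-1)) / 3 = 4/3 = 1.3333
  Sample standard deviations s_i = √(s[i,i]):
  s(U) = √(0.9167) = 0.9574
  s(V) = √(1.3333) = 1.1547

Step 3 — r_{ij} = s_{ij} / (s_i · s_j):
  r[U,U] = 1 (diagonal).
  r[U,V] = 0.3333 / (0.9574 · 1.1547) = 0.3333 / 1.1055 = 0.3015
  r[V,V] = 1 (diagonal).

R is symmetric with unit diagonal. Assembling:

R = [[1, 0.3015],
 [0.3015, 1]]


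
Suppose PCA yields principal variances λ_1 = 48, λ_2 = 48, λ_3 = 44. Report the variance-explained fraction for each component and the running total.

Step 1 — total variance = trace(Sigma) = Σ λ_i = 48 + 48 + 44 = 140.

Step 2 — fraction explained by component i = λ_i / Σ λ:
  PC1: 48/140 = 0.3429
  PC2: 48/140 = 0.3429
  PC3: 44/140 = 0.3143

Step 3 — cumulative fraction after k components = (λ_1 + ... + λ_k) / Σ λ:
  k = 1: 48/140 = 0.3429
  k = 2: (48 + 48)/140 = 96/140 = 0.6857
  k = 3: (48 + 48 + 44)/140 = 140/140 = 1

Summary (fraction, with percent):

explained: PC1 0.3429 (34.29%), PC2 0.3429 (34.29%), PC3 0.3143 (31.43%);  cumulative: 0.3429, 0.6857, 1


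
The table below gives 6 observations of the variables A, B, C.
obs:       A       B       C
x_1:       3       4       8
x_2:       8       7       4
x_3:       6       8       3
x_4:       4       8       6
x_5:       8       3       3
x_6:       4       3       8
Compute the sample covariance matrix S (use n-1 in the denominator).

Step 1 — column means:
  mean(A) = (3 + 8 + 6 + 4 + 8 + 4) / 6 = 33/6 = 5.5
  mean(B) = (4 + 7 + 8 + 8 + 3 + 3) / 6 = 33/6 = 5.5
  mean(C) = (8 + 4 + 3 + 6 + 3 + 8) / 6 = 32/6 = 5.3333

Step 2 — sample covariance S[i,j] = (1/(n-1)) · Σ_k (x_{k,i} - mean_i) · (x_{k,j} - mean_j), with n-1 = 5.
  S[A,A] = ((-2.5)·(-2.5) + (2.5)·(2.5) + (0.5)·(0.5) + (-1.5)·(-1.5) + (2.5)·(2.5) + (-1.5)·(-1.5)) / 5 = 23.5/5 = 4.7
  S[A,B] = ((-2.5)·(-1.5) + (2.5)·(1.5) + (0.5)·(2.5) + (-1.5)·(2.5) + (2.5)·(-2.5) + (-1.5)·(-2.5)) / 5 = 2.5/5 = 0.5
  S[A,C] = ((-2.5)·(2.6667) + (2.5)·(-1.3333) + (0.5)·(-2.3333) + (-1.5)·(0.6667) + (2.5)·(-2.3333) + (-1.5)·(2.6667)) / 5 = -22/5 = -4.4
  S[B,B] = ((-1.5)·(-1.5) + (1.5)·(1.5) + (2.5)·(2.5) + (2.5)·(2.5) + (-2.5)·(-2.5) + (-2.5)·(-2.5)) / 5 = 29.5/5 = 5.9
  S[B,C] = ((-1.5)·(2.6667) + (1.5)·(-1.3333) + (2.5)·(-2.3333) + (2.5)·(0.6667) + (-2.5)·(-2.3333) + (-2.5)·(2.6667)) / 5 = -11/5 = -2.2
  S[C,C] = ((2.6667)·(2.6667) + (-1.3333)·(-1.3333) + (-2.3333)·(-2.3333) + (0.6667)·(0.6667) + (-2.3333)·(-2.3333) + (2.6667)·(2.6667)) / 5 = 27.3333/5 = 5.4667

S is symmetric (S[j,i] = S[i,j]). Assembling:

S = [[4.7, 0.5, -4.4],
 [0.5, 5.9, -2.2],
 [-4.4, -2.2, 5.4667]]


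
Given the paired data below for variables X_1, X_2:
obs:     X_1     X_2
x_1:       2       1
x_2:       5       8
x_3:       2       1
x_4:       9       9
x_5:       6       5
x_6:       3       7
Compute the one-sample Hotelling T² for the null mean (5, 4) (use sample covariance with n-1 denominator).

Step 1 — sample mean vector:
  mean(X_1) = (2 + 5 + 2 + 9 + 6 + 3) / 6 = 27/6 = 4.5
  mean(X_2) = (1 + 8 + 1 + 9 + 5 + 7) / 6 = 31/6 = 5.1667
  x̄ = (4.5, 5.1667),  deviation x̄ - mu_0 = (4.5, 5.1667) - (5, 4) = (-0.5, 1.1667).

Step 2 — sample covariance matrix, S[i,j] = (1/(n-1)) · Σ_k (x_{k,i} - mean_i) · (x_{k,j} - mean_j), divisor n-1 = 5:
  S[X_1,X_1] = ((-2.5)·(-2.5) + (0.5)·(0.5) + (-2.5)·(-2.5) + (4.5)·(4.5) + (1.5)·(1.5) + (-1.5)·(-1.5)) / 5 = 37.5/5 = 7.5
  S[X_1,X_2] = ((-2.5)·(-4.1667) + (0.5)·(2.8333) + (-2.5)·(-4.1667) + (4.5)·(3.8333) + (1.5)·(-0.1667) + (-1.5)·(1.8333)) / 5 = 36.5/5 = 7.3
  S[X_2,X_2] = ((-4.1667)·(-4.1667) + (2.8333)·(2.8333) + (-4.1667)·(-4.1667) + (3.8333)·(3.8333) + (-0.1667)·(-0.1667) + (1.8333)·(1.8333)) / 5 = 60.8333/5 = 12.1667
  S = [[7.5, 7.3],
 [7.3, 12.1667]].

Step 3 — invert S. det(S) = 7.5·12.1667 - (7.3)² = 37.96.
  S^{-1} = (1/det) · [[d, -b], [-b, a]] = [[0.3205, -0.1923],
 [-0.1923, 0.1976]].

Step 4 — quadratic form (x̄ - mu_0)^T · S^{-1} · (x̄ - mu_0):
  S^{-1} · (x̄ - mu_0) = (-0.3846, 0.3267),
  (x̄ - mu_0)^T · [...] = (-0.5)·(-0.3846) + (1.1667)·(0.3267) = 0.5734.

Step 5 — scale by n: T² = 6 · 0.5734 = 3.4405.

T² ≈ 3.4405


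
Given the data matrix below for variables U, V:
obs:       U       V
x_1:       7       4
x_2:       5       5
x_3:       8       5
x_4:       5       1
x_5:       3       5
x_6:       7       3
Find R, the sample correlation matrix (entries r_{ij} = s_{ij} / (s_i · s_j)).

Step 1 — column means:
  mean(U) = (7 + 5 + 8 + 5 + 3 + 7) / 6 = 35/6 = 5.8333
  mean(V) = (4 + 5 + 5 + 1 + 5 + 3) / 6 = 23/6 = 3.8333

Step 2 — sample variances and covariances s[i,j] = (1/(n-1)) · Σ_k (x_{k,i} - mean_i) · (x_{k,j} - mean_j), with n-1 = 5:
  s[U,U] = ((1.1667)·(1.1667) + (-0.8333)·(-0.8333) + (2.1667)·(2.1667) + (-0.8333)·(-0.8333) + (-2.8333)·(-2.8333) + (1.1667)·(1.1667)) / 5 = 16.8333/5 = 3.3667
  s[U,V] = ((1.1667)·(0.1667) + (-0.8333)·(1.1667) + (2.1667)·(1.1667) + (-0.8333)·(-2.8333) + (-2.8333)·(1.1667) + (1.1667)·(-0.8333)) / 5 = -0.1667/5 = -0.0333
  s[V,V] = ((0.1667)·(0.1667) + (1.1667)·(1.1667) + (1.1667)·(1.1667) + (-2.8333)·(-2.8333) + (1.1667)·(1.1667) + (-0.8333)·(-0.8333)) / 5 = 12.8333/5 = 2.5667
  Sample standard deviations s_i = √(s[i,i]):
  s(U) = √(3.3667) = 1.8348
  s(V) = √(2.5667) = 1.6021

Step 3 — r_{ij} = s_{ij} / (s_i · s_j):
  r[U,U] = 1 (diagonal).
  r[U,V] = -0.0333 / (1.8348 · 1.6021) = -0.0333 / 2.9396 = -0.0113
  r[V,V] = 1 (diagonal).

R is symmetric with unit diagonal. Assembling:

R = [[1, -0.0113],
 [-0.0113, 1]]


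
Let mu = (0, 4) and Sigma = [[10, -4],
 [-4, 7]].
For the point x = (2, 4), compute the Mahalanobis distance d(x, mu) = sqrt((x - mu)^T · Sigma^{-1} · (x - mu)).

Step 1 — centre the observation: (x - mu) = (2, 0).

Step 2 — invert Sigma. det(Sigma) = 10·7 - (-4)² = 54.
  Sigma^{-1} = (1/det) · [[d, -b], [-b, a]] = [[0.1296, 0.0741],
 [0.0741, 0.1852]].

Step 3 — form the quadratic (x - mu)^T · Sigma^{-1} · (x - mu):
  Sigma^{-1} · (x - mu) = (0.2593, 0.1481).
  (x - mu)^T · [Sigma^{-1} · (x - mu)] = (2)·(0.2593) + (0)·(0.1481) = 0.5185.

Step 4 — take square root: d = √(0.5185) ≈ 0.7201.

d(x, mu) = √(0.5185) ≈ 0.7201


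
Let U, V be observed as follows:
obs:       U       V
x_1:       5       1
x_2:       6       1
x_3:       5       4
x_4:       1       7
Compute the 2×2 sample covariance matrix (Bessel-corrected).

Step 1 — column means:
  mean(U) = (5 + 6 + 5 + 1) / 4 = 17/4 = 4.25
  mean(V) = (1 + 1 + 4 + 7) / 4 = 13/4 = 3.25

Step 2 — sample covariance S[i,j] = (1/(n-1)) · Σ_k (x_{k,i} - mean_i) · (x_{k,j} - mean_j), with n-1 = 3.
  S[U,U] = ((0.75)·(0.75) + (1.75)·(1.75) + (0.75)·(0.75) + (-3.25)·(-3.25)) / 3 = 14.75/3 = 4.9167
  S[U,V] = ((0.75)·(-2.25) + (1.75)·(-2.25) + (0.75)·(0.75) + (-3.25)·(3.75)) / 3 = -17.25/3 = -5.75
  S[V,V] = ((-2.25)·(-2.25) + (-2.25)·(-2.25) + (0.75)·(0.75) + (3.75)·(3.75)) / 3 = 24.75/3 = 8.25

S is symmetric (S[j,i] = S[i,j]). Assembling:

S = [[4.9167, -5.75],
 [-5.75, 8.25]]


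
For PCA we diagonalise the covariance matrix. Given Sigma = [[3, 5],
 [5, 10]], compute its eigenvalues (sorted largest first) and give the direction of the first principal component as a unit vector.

Step 1 — characteristic polynomial of 2×2 Sigma:
  det(Sigma - λI) = λ² - trace · λ + det = 0.
  trace = 3 + 10 = 13, det = 3·10 - (5)² = 5.
Step 2 — discriminant:
  Δ = trace² - 4·det = 169 - 20 = 149.
Step 3 — eigenvalues:
  λ = (trace ± √Δ)/2 = (13 ± 12.2066)/2,
  λ_1 = 12.6033,  λ_2 = 0.3967.

Step 4 — unit eigenvector for λ_1: solve (Sigma - λ_1 I)v = 0. First row:
  (3 - 12.6033)·v_x + (5)·v_y = 0, i.e. (-9.6033)·v_x + (5)·v_y = 0,
  so v ∝ (b, λ_1 - a) = (5, 9.6033) = u.
  ||u|| = √((5)² + (9.6033)²) = √(117.2229) ≈ 10.827,
  v_1 = u/||u|| ≈ (0.4618, 0.887) (||v_1|| = 1).

λ_1 = 12.6033,  λ_2 = 0.3967;  v_1 ≈ (0.4618, 0.887)


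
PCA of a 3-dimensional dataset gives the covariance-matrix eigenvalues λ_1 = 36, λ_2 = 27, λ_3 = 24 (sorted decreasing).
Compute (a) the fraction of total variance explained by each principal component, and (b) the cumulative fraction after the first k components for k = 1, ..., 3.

Step 1 — total variance = trace(Sigma) = Σ λ_i = 36 + 27 + 24 = 87.

Step 2 — fraction explained by component i = λ_i / Σ λ:
  PC1: 36/87 = 0.4138
  PC2: 27/87 = 0.3103
  PC3: 24/87 = 0.2759

Step 3 — cumulative fraction after k components = (λ_1 + ... + λ_k) / Σ λ:
  k = 1: 36/87 = 0.4138
  k = 2: (36 + 27)/87 = 63/87 = 0.7241
  k = 3: (36 + 27 + 24)/87 = 87/87 = 1

Summary (fraction, with percent):

explained: PC1 0.4138 (41.38%), PC2 0.3103 (31.03%), PC3 0.2759 (27.59%);  cumulative: 0.4138, 0.7241, 1


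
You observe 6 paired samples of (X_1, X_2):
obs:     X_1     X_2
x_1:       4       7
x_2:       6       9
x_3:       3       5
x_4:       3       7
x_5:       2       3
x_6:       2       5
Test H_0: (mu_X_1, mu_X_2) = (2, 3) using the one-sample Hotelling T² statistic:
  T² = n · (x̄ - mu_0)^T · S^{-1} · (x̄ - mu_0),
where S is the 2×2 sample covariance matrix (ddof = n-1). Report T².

Step 1 — sample mean vector:
  mean(X_1) = (4 + 6 + 3 + 3 + 2 + 2) / 6 = 20/6 = 3.3333
  mean(X_2) = (7 + 9 + 5 + 7 + 3 + 5) / 6 = 36/6 = 6
  x̄ = (3.3333, 6),  deviation x̄ - mu_0 = (3.3333, 6) - (2, 3) = (1.3333, 3).

Step 2 — sample covariance matrix, S[i,j] = (1/(n-1)) · Σ_k (x_{k,i} - mean_i) · (x_{k,j} - mean_j), divisor n-1 = 5:
  S[X_1,X_1] = ((0.6667)·(0.6667) + (2.6667)·(2.6667) + (-0.3333)·(-0.3333) + (-0.3333)·(-0.3333) + (-1.3333)·(-1.3333) + (-1.3333)·(-1.3333)) / 5 = 11.3333/5 = 2.2667
  S[X_1,X_2] = ((0.6667)·(1) + (2.6667)·(3) + (-0.3333)·(-1) + (-0.3333)·(1) + (-1.3333)·(-3) + (-1.3333)·(-1)) / 5 = 14/5 = 2.8
  S[X_2,X_2] = ((1)·(1) + (3)·(3) + (-1)·(-1) + (1)·(1) + (-3)·(-3) + (-1)·(-1)) / 5 = 22/5 = 4.4
  S = [[2.2667, 2.8],
 [2.8, 4.4]].

Step 3 — invert S. det(S) = 2.2667·4.4 - (2.8)² = 2.1333.
  S^{-1} = (1/det) · [[d, -b], [-b, a]] = [[2.0625, -1.3125],
 [-1.3125, 1.0625]].

Step 4 — quadratic form (x̄ - mu_0)^T · S^{-1} · (x̄ - mu_0):
  S^{-1} · (x̄ - mu_0) = (-1.1875, 1.4375),
  (x̄ - mu_0)^T · [...] = (1.3333)·(-1.1875) + (3)·(1.4375) = 2.7292.

Step 5 — scale by n: T² = 6 · 2.7292 = 16.375.

T² ≈ 16.375


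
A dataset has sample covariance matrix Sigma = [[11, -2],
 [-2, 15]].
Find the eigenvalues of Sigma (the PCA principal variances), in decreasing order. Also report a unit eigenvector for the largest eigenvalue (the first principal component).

Step 1 — characteristic polynomial of 2×2 Sigma:
  det(Sigma - λI) = λ² - trace · λ + det = 0.
  trace = 11 + 15 = 26, det = 11·15 - (-2)² = 161.
Step 2 — discriminant:
  Δ = trace² - 4·det = 676 - 644 = 32.
Step 3 — eigenvalues:
  λ = (trace ± √Δ)/2 = (26 ± 5.6569)/2,
  λ_1 = 15.8284,  λ_2 = 10.1716.

Step 4 — unit eigenvector for λ_1: solve (Sigma - λ_1 I)v = 0. First row:
  (11 - 15.8284)·v_x + (-2)·v_y = 0, i.e. (-4.8284)·v_x + (-2)·v_y = 0,
  so v ∝ (b, λ_1 - a) = (-2, 4.8284); multiply by -1 so the first entry is positive: u = (2, -4.8284).
  ||u|| = √((2)² + (-4.8284)²) = √(27.3137) ≈ 5.2263,
  v_1 = u/||u|| ≈ (0.3827, -0.9239) (||v_1|| = 1).

λ_1 = 15.8284,  λ_2 = 10.1716;  v_1 ≈ (0.3827, -0.9239)


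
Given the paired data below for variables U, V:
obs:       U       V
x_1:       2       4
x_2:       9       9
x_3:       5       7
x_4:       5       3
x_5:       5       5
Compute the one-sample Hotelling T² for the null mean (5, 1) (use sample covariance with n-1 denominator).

Step 1 — sample mean vector:
  mean(U) = (2 + 9 + 5 + 5 + 5) / 5 = 26/5 = 5.2
  mean(V) = (4 + 9 + 7 + 3 + 5) / 5 = 28/5 = 5.6
  x̄ = (5.2, 5.6),  deviation x̄ - mu_0 = (5.2, 5.6) - (5, 1) = (0.2, 4.6).

Step 2 — sample covariance matrix, S[i,j] = (1/(n-1)) · Σ_k (x_{k,i} - mean_i) · (x_{k,j} - mean_j), divisor n-1 = 4:
  S[U,U] = ((-3.2)·(-3.2) + (3.8)·(3.8) + (-0.2)·(-0.2) + (-0.2)·(-0.2) + (-0.2)·(-0.2)) / 4 = 24.8/4 = 6.2
  S[U,V] = ((-3.2)·(-1.6) + (3.8)·(3.4) + (-0.2)·(1.4) + (-0.2)·(-2.6) + (-0.2)·(-0.6)) / 4 = 18.4/4 = 4.6
  S[V,V] = ((-1.6)·(-1.6) + (3.4)·(3.4) + (1.4)·(1.4) + (-2.6)·(-2.6) + (-0.6)·(-0.6)) / 4 = 23.2/4 = 5.8
  S = [[6.2, 4.6],
 [4.6, 5.8]].

Step 3 — invert S. det(S) = 6.2·5.8 - (4.6)² = 14.8.
  S^{-1} = (1/det) · [[d, -b], [-b, a]] = [[0.3919, -0.3108],
 [-0.3108, 0.4189]].

Step 4 — quadratic form (x̄ - mu_0)^T · S^{-1} · (x̄ - mu_0):
  S^{-1} · (x̄ - mu_0) = (-1.3514, 1.8649),
  (x̄ - mu_0)^T · [...] = (0.2)·(-1.3514) + (4.6)·(1.8649) = 8.3081.

Step 5 — scale by n: T² = 5 · 8.3081 = 41.5405.

T² ≈ 41.5405


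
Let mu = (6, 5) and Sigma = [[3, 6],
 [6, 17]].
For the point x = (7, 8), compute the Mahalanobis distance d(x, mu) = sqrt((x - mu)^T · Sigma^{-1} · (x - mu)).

Step 1 — centre the observation: (x - mu) = (1, 3).

Step 2 — invert Sigma. det(Sigma) = 3·17 - (6)² = 15.
  Sigma^{-1} = (1/det) · [[d, -b], [-b, a]] = [[1.1333, -0.4],
 [-0.4, 0.2]].

Step 3 — form the quadratic (x - mu)^T · Sigma^{-1} · (x - mu):
  Sigma^{-1} · (x - mu) = (-0.0667, 0.2).
  (x - mu)^T · [Sigma^{-1} · (x - mu)] = (1)·(-0.0667) + (3)·(0.2) = 0.5333.

Step 4 — take square root: d = √(0.5333) ≈ 0.7303.

d(x, mu) = √(0.5333) ≈ 0.7303


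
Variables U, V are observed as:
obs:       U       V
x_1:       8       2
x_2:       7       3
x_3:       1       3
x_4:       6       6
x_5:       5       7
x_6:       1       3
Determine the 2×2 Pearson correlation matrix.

Step 1 — column means:
  mean(U) = (8 + 7 + 1 + 6 + 5 + 1) / 6 = 28/6 = 4.6667
  mean(V) = (2 + 3 + 3 + 6 + 7 + 3) / 6 = 24/6 = 4

Step 2 — sample variances and covariances s[i,j] = (1/(n-1)) · Σ_k (x_{k,i} - mean_i) · (x_{k,j} - mean_j), with n-1 = 5:
  s[U,U] = ((3.3333)·(3.3333) + (2.3333)·(2.3333) + (-3.6667)·(-3.6667) + (1.3333)·(1.3333) + (0.3333)·(0.3333) + (-3.6667)·(-3.6667)) / 5 = 45.3333/5 = 9.0667
  s[U,V] = ((3.3333)·(-2) + (2.3333)·(-1) + (-3.6667)·(-1) + (1.3333)·(2) + (0.3333)·(3) + (-3.6667)·(-1)) / 5 = 2/5 = 0.4
  s[V,V] = ((-2)·(-2) + (-1)·(-1) + (-1)·(-1) + (2)·(2) + (3)·(3) + (-1)·(-1)) / 5 = 20/5 = 4
  Sample standard deviations s_i = √(s[i,i]):
  s(U) = √(9.0667) = 3.0111
  s(V) = √(4) = 2

Step 3 — r_{ij} = s_{ij} / (s_i · s_j):
  r[U,U] = 1 (diagonal).
  r[U,V] = 0.4 / (3.0111 · 2) = 0.4 / 6.0222 = 0.0664
  r[V,V] = 1 (diagonal).

R is symmetric with unit diagonal. Assembling:

R = [[1, 0.0664],
 [0.0664, 1]]


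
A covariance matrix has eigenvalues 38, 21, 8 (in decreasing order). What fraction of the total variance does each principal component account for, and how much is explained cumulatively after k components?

Step 1 — total variance = trace(Sigma) = Σ λ_i = 38 + 21 + 8 = 67.

Step 2 — fraction explained by component i = λ_i / Σ λ:
  PC1: 38/67 = 0.5672
  PC2: 21/67 = 0.3134
  PC3: 8/67 = 0.1194

Step 3 — cumulative fraction after k components = (λ_1 + ... + λ_k) / Σ λ:
  k = 1: 38/67 = 0.5672
  k = 2: (38 + 21)/67 = 59/67 = 0.8806
  k = 3: (38 + 21 + 8)/67 = 67/67 = 1

Summary (fraction, with percent):

explained: PC1 0.5672 (56.72%), PC2 0.3134 (31.34%), PC3 0.1194 (11.94%);  cumulative: 0.5672, 0.8806, 1


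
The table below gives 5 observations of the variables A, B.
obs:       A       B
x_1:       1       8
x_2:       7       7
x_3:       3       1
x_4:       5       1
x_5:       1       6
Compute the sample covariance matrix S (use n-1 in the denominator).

Step 1 — column means:
  mean(A) = (1 + 7 + 3 + 5 + 1) / 5 = 17/5 = 3.4
  mean(B) = (8 + 7 + 1 + 1 + 6) / 5 = 23/5 = 4.6

Step 2 — sample covariance S[i,j] = (1/(n-1)) · Σ_k (x_{k,i} - mean_i) · (x_{k,j} - mean_j), with n-1 = 4.
  S[A,A] = ((-2.4)·(-2.4) + (3.6)·(3.6) + (-0.4)·(-0.4) + (1.6)·(1.6) + (-2.4)·(-2.4)) / 4 = 27.2/4 = 6.8
  S[A,B] = ((-2.4)·(3.4) + (3.6)·(2.4) + (-0.4)·(-3.6) + (1.6)·(-3.6) + (-2.4)·(1.4)) / 4 = -7.2/4 = -1.8
  S[B,B] = ((3.4)·(3.4) + (2.4)·(2.4) + (-3.6)·(-3.6) + (-3.6)·(-3.6) + (1.4)·(1.4)) / 4 = 45.2/4 = 11.3

S is symmetric (S[j,i] = S[i,j]). Assembling:

S = [[6.8, -1.8],
 [-1.8, 11.3]]


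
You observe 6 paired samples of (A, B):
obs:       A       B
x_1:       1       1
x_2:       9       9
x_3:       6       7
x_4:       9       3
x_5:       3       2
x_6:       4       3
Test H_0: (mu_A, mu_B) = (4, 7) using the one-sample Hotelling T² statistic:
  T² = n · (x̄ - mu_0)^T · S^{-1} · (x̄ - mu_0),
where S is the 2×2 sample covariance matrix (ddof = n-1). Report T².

Step 1 — sample mean vector:
  mean(A) = (1 + 9 + 6 + 9 + 3 + 4) / 6 = 32/6 = 5.3333
  mean(B) = (1 + 9 + 7 + 3 + 2 + 3) / 6 = 25/6 = 4.1667
  x̄ = (5.3333, 4.1667),  deviation x̄ - mu_0 = (5.3333, 4.1667) - (4, 7) = (1.3333, -2.8333).

Step 2 — sample covariance matrix, S[i,j] = (1/(n-1)) · Σ_k (x_{k,i} - mean_i) · (x_{k,j} - mean_j), divisor n-1 = 5:
  S[A,A] = ((-4.3333)·(-4.3333) + (3.6667)·(3.6667) + (0.6667)·(0.6667) + (3.6667)·(3.6667) + (-2.3333)·(-2.3333) + (-1.3333)·(-1.3333)) / 5 = 53.3333/5 = 10.6667
  S[A,B] = ((-4.3333)·(-3.1667) + (3.6667)·(4.8333) + (0.6667)·(2.8333) + (3.6667)·(-1.1667) + (-2.3333)·(-2.1667) + (-1.3333)·(-1.1667)) / 5 = 35.6667/5 = 7.1333
  S[B,B] = ((-3.1667)·(-3.1667) + (4.8333)·(4.8333) + (2.8333)·(2.8333) + (-1.1667)·(-1.1667) + (-2.1667)·(-2.1667) + (-1.1667)·(-1.1667)) / 5 = 48.8333/5 = 9.7667
  S = [[10.6667, 7.1333],
 [7.1333, 9.7667]].

Step 3 — invert S. det(S) = 10.6667·9.7667 - (7.1333)² = 53.2933.
  S^{-1} = (1/det) · [[d, -b], [-b, a]] = [[0.1833, -0.1339],
 [-0.1339, 0.2002]].

Step 4 — quadratic form (x̄ - mu_0)^T · S^{-1} · (x̄ - mu_0):
  S^{-1} · (x̄ - mu_0) = (0.6236, -0.7456),
  (x̄ - mu_0)^T · [...] = (1.3333)·(0.6236) + (-2.8333)·(-0.7456) = 2.9439.

Step 5 — scale by n: T² = 6 · 2.9439 = 17.6632.

T² ≈ 17.6632


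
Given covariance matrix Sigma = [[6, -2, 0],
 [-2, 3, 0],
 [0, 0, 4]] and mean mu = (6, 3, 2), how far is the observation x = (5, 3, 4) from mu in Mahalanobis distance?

Step 1 — centre the observation: (x - mu) = (-1, 0, 2).

Step 2 — invert Sigma (cofactor / det for 3×3, or solve directly):
  Sigma^{-1} = [[0.2143, 0.1429, 0],
 [0.1429, 0.4286, 0],
 [0, 0, 0.25]].

Step 3 — form the quadratic (x - mu)^T · Sigma^{-1} · (x - mu):
  Sigma^{-1} · (x - mu) = (-0.2143, -0.1429, 0.5).
  (x - mu)^T · [Sigma^{-1} · (x - mu)] = (-1)·(-0.2143) + (0)·(-0.1429) + (2)·(0.5) = 1.2143.

Step 4 — take square root: d = √(1.2143) ≈ 1.1019.

d(x, mu) = √(1.2143) ≈ 1.1019


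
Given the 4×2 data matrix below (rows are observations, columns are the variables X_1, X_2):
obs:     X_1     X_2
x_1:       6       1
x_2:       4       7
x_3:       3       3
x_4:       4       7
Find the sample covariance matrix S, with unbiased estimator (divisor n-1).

Step 1 — column means:
  mean(X_1) = (6 + 4 + 3 + 4) / 4 = 17/4 = 4.25
  mean(X_2) = (1 + 7 + 3 + 7) / 4 = 18/4 = 4.5

Step 2 — sample covariance S[i,j] = (1/(n-1)) · Σ_k (x_{k,i} - mean_i) · (x_{k,j} - mean_j), with n-1 = 3.
  S[X_1,X_1] = ((1.75)·(1.75) + (-0.25)·(-0.25) + (-1.25)·(-1.25) + (-0.25)·(-0.25)) / 3 = 4.75/3 = 1.5833
  S[X_1,X_2] = ((1.75)·(-3.5) + (-0.25)·(2.5) + (-1.25)·(-1.5) + (-0.25)·(2.5)) / 3 = -5.5/3 = -1.8333
  S[X_2,X_2] = ((-3.5)·(-3.5) + (2.5)·(2.5) + (-1.5)·(-1.5) + (2.5)·(2.5)) / 3 = 27/3 = 9

S is symmetric (S[j,i] = S[i,j]). Assembling:

S = [[1.5833, -1.8333],
 [-1.8333, 9]]


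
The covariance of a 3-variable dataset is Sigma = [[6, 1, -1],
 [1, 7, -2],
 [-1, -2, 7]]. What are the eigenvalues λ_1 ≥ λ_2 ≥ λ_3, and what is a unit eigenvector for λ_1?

Step 1 — characteristic polynomial p(λ) = det(λI - Sigma) = λ³ - tr·λ² + c_1·λ - det, where tr = trace, c_1 = sum of the principal 2×2 minors, det = det(Sigma):
  tr = 6 + 7 + 7 = 20,
  c_1 = (6·7 - (1)²) + (6·7 - (-1)²) + (7·7 - (-2)²) = 41 + 41 + 45 = 127,
  det = 6·(7·7 - (-2)²) - (1)·((1)·7 - (-2)·(-1)) + (-1)·((1)·(-2) - 7·(-1)) = 6·(45) - (1)·(5) + (-1)·(5) = 260.
  So p(λ) = λ³ - 20λ² + 127λ - 260.
Step 2 — look for an integer root (rational root theorem: any rational root is an integer divisor of 260). Testing λ = 5:
  p(5) = 125 - 500 + 635 - 260 = 0  ✓
  Dividing out (λ - 5): p(λ) = (λ - 5)(λ² - 15λ + 52).
Step 3 — remaining eigenvalues from the quadratic λ² - 15λ + 52 = 0:
  Δ = 15² - 4·52 = 225 - 208 = 17,  λ = (15 ± √17)/2 = (15 ± 4.1231)/2 ≈ 9.5616 or 5.4384.
  Sorted: λ_1 = 9.5616,  λ_2 = 5.4384,  λ_3 = 5  (check: sum = 20 = tr ✓).

Step 4 — unit eigenvector for λ_1 ≈ 9.5616: v spans the null space of (Sigma - λ_1 I), whose rows are
  r_1 = (-3.5616, 1, -1),  r_2 = (1, -2.5616, -2),  r_3 = (-1, -2, -2.5616).
  v is orthogonal to every row, so take v ∝ r_1 × r_2 = ((1)·(-2) - (-1)·(-2.5616), (-1)·(1) - (-3.5616)·(-2), (-3.5616)·(-2.5616) - (1)·(1)) ≈ (-4.5616, -8.1231, 8.1231).
  Rescale (multiply by -1 so the first nonzero entry is positive): u = (4.5616, 8.1231, -8.1231).
  ||u|| = √((4.5616)² + (8.1231)² + (-8.1231)²) = √(152.7775) ≈ 12.3603,  v_1 = u/||u|| ≈ (0.369, 0.6572, -0.6572) (||v_1|| = 1).

λ_1 = 9.5616,  λ_2 = 5.4384,  λ_3 = 5;  v_1 ≈ (0.369, 0.6572, -0.6572)


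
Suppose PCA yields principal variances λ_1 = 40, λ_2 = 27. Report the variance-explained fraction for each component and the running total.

Step 1 — total variance = trace(Sigma) = Σ λ_i = 40 + 27 = 67.

Step 2 — fraction explained by component i = λ_i / Σ λ:
  PC1: 40/67 = 0.597
  PC2: 27/67 = 0.403

Step 3 — cumulative fraction after k components = (λ_1 + ... + λ_k) / Σ λ:
  k = 1: 40/67 = 0.597
  k = 2: (40 + 27)/67 = 67/67 = 1

Summary (fraction, with percent):

explained: PC1 0.597 (59.7%), PC2 0.403 (40.3%);  cumulative: 0.597, 1


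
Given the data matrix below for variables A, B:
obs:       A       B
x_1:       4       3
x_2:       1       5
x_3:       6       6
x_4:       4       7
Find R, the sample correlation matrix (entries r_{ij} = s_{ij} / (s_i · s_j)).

Step 1 — column means:
  mean(A) = (4 + 1 + 6 + 4) / 4 = 15/4 = 3.75
  mean(B) = (3 + 5 + 6 + 7) / 4 = 21/4 = 5.25

Step 2 — sample variances and covariances s[i,j] = (1/(n-1)) · Σ_k (x_{k,i} - mean_i) · (x_{k,j} - mean_j), with n-1 = 3:
  s[A,A] = ((0.25)·(0.25) + (-2.75)·(-2.75) + (2.25)·(2.25) + (0.25)·(0.25)) / 3 = 12.75/3 = 4.25
  s[A,B] = ((0.25)·(-2.25) + (-2.75)·(-0.25) + (2.25)·(0.75) + (0.25)·(1.75)) / 3 = 2.25/3 = 0.75
  s[B,B] = ((-2.25)·(-2.25) + (-0.25)·(-0.25) + (0.75)·(0.75) + (1.75)·(1.75)) / 3 = 8.75/3 = 2.9167
  Sample standard deviations s_i = √(s[i,i]):
  s(A) = √(4.25) = 2.0616
  s(B) = √(2.9167) = 1.7078

Step 3 — r_{ij} = s_{ij} / (s_i · s_j):
  r[A,A] = 1 (diagonal).
  r[A,B] = 0.75 / (2.0616 · 1.7078) = 0.75 / 3.5208 = 0.213
  r[B,B] = 1 (diagonal).

R is symmetric with unit diagonal. Assembling:

R = [[1, 0.213],
 [0.213, 1]]


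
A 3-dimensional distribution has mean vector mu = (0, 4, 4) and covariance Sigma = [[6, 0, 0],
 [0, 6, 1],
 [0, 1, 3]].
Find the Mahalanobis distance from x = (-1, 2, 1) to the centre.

Step 1 — centre the observation: (x - mu) = (-1, -2, -3).

Step 2 — invert Sigma (cofactor / det for 3×3, or solve directly):
  Sigma^{-1} = [[0.1667, 0, 0],
 [0, 0.1765, -0.0588],
 [0, -0.0588, 0.3529]].

Step 3 — form the quadratic (x - mu)^T · Sigma^{-1} · (x - mu):
  Sigma^{-1} · (x - mu) = (-0.1667, -0.1765, -0.9412).
  (x - mu)^T · [Sigma^{-1} · (x - mu)] = (-1)·(-0.1667) + (-2)·(-0.1765) + (-3)·(-0.9412) = 3.3431.

Step 4 — take square root: d = √(3.3431) ≈ 1.8284.

d(x, mu) = √(3.3431) ≈ 1.8284


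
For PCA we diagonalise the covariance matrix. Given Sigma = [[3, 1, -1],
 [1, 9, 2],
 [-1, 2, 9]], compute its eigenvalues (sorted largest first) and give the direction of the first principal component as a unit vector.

Step 1 — characteristic polynomial p(λ) = det(λI - Sigma) = λ³ - tr·λ² + c_1·λ - det, where tr = trace, c_1 = sum of the principal 2×2 minors, det = det(Sigma):
  tr = 3 + 9 + 9 = 21,
  c_1 = (3·9 - (1)²) + (3·9 - (-1)²) + (9·9 - (2)²) = 26 + 26 + 77 = 129,
  det = 3·(9·9 - (2)²) - (1)·((1)·9 - (2)·(-1)) + (-1)·((1)·(2) - 9·(-1)) = 3·(77) - (1)·(11) + (-1)·(11) = 209.
  So p(λ) = λ³ - 21λ² + 129λ - 209.
Step 2 — look for an integer root (rational root theorem: any rational root is an integer divisor of 209). Testing λ = 11:
  p(11) = 1331 - 2541 + 1419 - 209 = 0  ✓
  Dividing out (λ - 11): p(λ) = (λ - 11)(λ² - 10λ + 19).
Step 3 — remaining eigenvalues from the quadratic λ² - 10λ + 19 = 0:
  Δ = 10² - 4·19 = 100 - 76 = 24,  λ = (10 ± √24)/2 = (10 ± 4.899)/2 ≈ 7.4495 or 2.5505.
  Sorted: λ_1 = 11,  λ_2 = 7.4495,  λ_3 = 2.5505  (check: sum = 21 = tr ✓).

Step 4 — unit eigenvector for λ_1 = 11: v spans the null space of (Sigma - λ_1 I), whose rows are
  r_1 = (-8, 1, -1),  r_2 = (1, -2, 2),  r_3 = (-1, 2, -2).
  v is orthogonal to every row, so take v ∝ r_1 × r_2 = ((1)·(2) - (-1)·(-2), (-1)·(1) - (-8)·(2), (-8)·(-2) - (1)·(1)) = (0, 15, 15).
  Rescale (divide by 15): u = (0, 1, 1).
  ||u|| = √((0)² + (1)² + (1)²) = √(2) ≈ 1.4142,  v_1 = u/||u|| ≈ (0, 0.7071, 0.7071) (||v_1|| = 1).

λ_1 = 11,  λ_2 = 7.4495,  λ_3 = 2.5505;  v_1 ≈ (0, 0.7071, 0.7071)


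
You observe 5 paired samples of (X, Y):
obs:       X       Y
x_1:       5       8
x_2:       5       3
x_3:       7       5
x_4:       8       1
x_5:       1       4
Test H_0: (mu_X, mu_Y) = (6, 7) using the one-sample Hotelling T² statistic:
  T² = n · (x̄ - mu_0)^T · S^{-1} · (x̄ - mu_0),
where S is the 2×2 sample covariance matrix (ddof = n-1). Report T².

Step 1 — sample mean vector:
  mean(X) = (5 + 5 + 7 + 8 + 1) / 5 = 26/5 = 5.2
  mean(Y) = (8 + 3 + 5 + 1 + 4) / 5 = 21/5 = 4.2
  x̄ = (5.2, 4.2),  deviation x̄ - mu_0 = (5.2, 4.2) - (6, 7) = (-0.8, -2.8).

Step 2 — sample covariance matrix, S[i,j] = (1/(n-1)) · Σ_k (x_{k,i} - mean_i) · (x_{k,j} - mean_j), divisor n-1 = 4:
  S[X,X] = ((-0.2)·(-0.2) + (-0.2)·(-0.2) + (1.8)·(1.8) + (2.8)·(2.8) + (-4.2)·(-4.2)) / 4 = 28.8/4 = 7.2
  S[X,Y] = ((-0.2)·(3.8) + (-0.2)·(-1.2) + (1.8)·(0.8) + (2.8)·(-3.2) + (-4.2)·(-0.2)) / 4 = -7.2/4 = -1.8
  S[Y,Y] = ((3.8)·(3.8) + (-1.2)·(-1.2) + (0.8)·(0.8) + (-3.2)·(-3.2) + (-0.2)·(-0.2)) / 4 = 26.8/4 = 6.7
  S = [[7.2, -1.8],
 [-1.8, 6.7]].

Step 3 — invert S. det(S) = 7.2·6.7 - (-1.8)² = 45.
  S^{-1} = (1/det) · [[d, -b], [-b, a]] = [[0.1489, 0.04],
 [0.04, 0.16]].

Step 4 — quadratic form (x̄ - mu_0)^T · S^{-1} · (x̄ - mu_0):
  S^{-1} · (x̄ - mu_0) = (-0.2311, -0.48),
  (x̄ - mu_0)^T · [...] = (-0.8)·(-0.2311) + (-2.8)·(-0.48) = 1.5289.

Step 5 — scale by n: T² = 5 · 1.5289 = 7.6444.

T² ≈ 7.6444


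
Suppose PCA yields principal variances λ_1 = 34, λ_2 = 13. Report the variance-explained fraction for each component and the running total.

Step 1 — total variance = trace(Sigma) = Σ λ_i = 34 + 13 = 47.

Step 2 — fraction explained by component i = λ_i / Σ λ:
  PC1: 34/47 = 0.7234
  PC2: 13/47 = 0.2766

Step 3 — cumulative fraction after k components = (λ_1 + ... + λ_k) / Σ λ:
  k = 1: 34/47 = 0.7234
  k = 2: (34 + 13)/47 = 47/47 = 1

Summary (fraction, with percent):

explained: PC1 0.7234 (72.34%), PC2 0.2766 (27.66%);  cumulative: 0.7234, 1


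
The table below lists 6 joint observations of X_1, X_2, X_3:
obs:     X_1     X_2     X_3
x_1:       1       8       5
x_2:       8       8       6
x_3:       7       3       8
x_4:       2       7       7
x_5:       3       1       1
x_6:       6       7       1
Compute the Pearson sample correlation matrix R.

Step 1 — column means:
  mean(X_1) = (1 + 8 + 7 + 2 + 3 + 6) / 6 = 27/6 = 4.5
  mean(X_2) = (8 + 8 + 3 + 7 + 1 + 7) / 6 = 34/6 = 5.6667
  mean(X_3) = (5 + 6 + 8 + 7 + 1 + 1) / 6 = 28/6 = 4.6667

Step 2 — sample variances and covariances s[i,j] = (1/(n-1)) · Σ_k (x_{k,i} - mean_i) · (x_{k,j} - mean_j), with n-1 = 5:
  s[X_1,X_1] = ((-3.5)·(-3.5) + (3.5)·(3.5) + (2.5)·(2.5) + (-2.5)·(-2.5) + (-1.5)·(-1.5) + (1.5)·(1.5)) / 5 = 41.5/5 = 8.3
  s[X_1,X_2] = ((-3.5)·(2.3333) + (3.5)·(2.3333) + (2.5)·(-2.6667) + (-2.5)·(1.3333) + (-1.5)·(-4.6667) + (1.5)·(1.3333)) / 5 = -1/5 = -0.2
  s[X_1,X_3] = ((-3.5)·(0.3333) + (3.5)·(1.3333) + (2.5)·(3.3333) + (-2.5)·(2.3333) + (-1.5)·(-3.6667) + (1.5)·(-3.6667)) / 5 = 6/5 = 1.2
  s[X_2,X_2] = ((2.3333)·(2.3333) + (2.3333)·(2.3333) + (-2.6667)·(-2.6667) + (1.3333)·(1.3333) + (-4.6667)·(-4.6667) + (1.3333)·(1.3333)) / 5 = 43.3333/5 = 8.6667
  s[X_2,X_3] = ((2.3333)·(0.3333) + (2.3333)·(1.3333) + (-2.6667)·(3.3333) + (1.3333)·(2.3333) + (-4.6667)·(-3.6667) + (1.3333)·(-3.6667)) / 5 = 10.3333/5 = 2.0667
  s[X_3,X_3] = ((0.3333)·(0.3333) + (1.3333)·(1.3333) + (3.3333)·(3.3333) + (2.3333)·(2.3333) + (-3.6667)·(-3.6667) + (-3.6667)·(-3.6667)) / 5 = 45.3333/5 = 9.0667
  Sample standard deviations s_i = √(s[i,i]):
  s(X_1) = √(8.3) = 2.881
  s(X_2) = √(8.6667) = 2.9439
  s(X_3) = √(9.0667) = 3.0111

Step 3 — r_{ij} = s_{ij} / (s_i · s_j):
  r[X_1,X_1] = 1 (diagonal).
  r[X_1,X_2] = -0.2 / (2.881 · 2.9439) = -0.2 / 8.4814 = -0.0236
  r[X_1,X_3] = 1.2 / (2.881 · 3.0111) = 1.2 / 8.6749 = 0.1383
  r[X_2,X_2] = 1 (diagonal).
  r[X_2,X_3] = 2.0667 / (2.9439 · 3.0111) = 2.0667 / 8.8644 = 0.2331
  r[X_3,X_3] = 1 (diagonal).

R is symmetric with unit diagonal. Assembling:

R = [[1, -0.0236, 0.1383],
 [-0.0236, 1, 0.2331],
 [0.1383, 0.2331, 1]]


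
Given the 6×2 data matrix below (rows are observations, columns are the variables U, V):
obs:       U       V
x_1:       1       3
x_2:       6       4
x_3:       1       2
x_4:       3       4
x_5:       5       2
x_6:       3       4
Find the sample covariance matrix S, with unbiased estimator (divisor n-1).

Step 1 — column means:
  mean(U) = (1 + 6 + 1 + 3 + 5 + 3) / 6 = 19/6 = 3.1667
  mean(V) = (3 + 4 + 2 + 4 + 2 + 4) / 6 = 19/6 = 3.1667

Step 2 — sample covariance S[i,j] = (1/(n-1)) · Σ_k (x_{k,i} - mean_i) · (x_{k,j} - mean_j), with n-1 = 5.
  S[U,U] = ((-2.1667)·(-2.1667) + (2.8333)·(2.8333) + (-2.1667)·(-2.1667) + (-0.1667)·(-0.1667) + (1.8333)·(1.8333) + (-0.1667)·(-0.1667)) / 5 = 20.8333/5 = 4.1667
  S[U,V] = ((-2.1667)·(-0.1667) + (2.8333)·(0.8333) + (-2.1667)·(-1.1667) + (-0.1667)·(0.8333) + (1.8333)·(-1.1667) + (-0.1667)·(0.8333)) / 5 = 2.8333/5 = 0.5667
  S[V,V] = ((-0.1667)·(-0.1667) + (0.8333)·(0.8333) + (-1.1667)·(-1.1667) + (0.8333)·(0.8333) + (-1.1667)·(-1.1667) + (0.8333)·(0.8333)) / 5 = 4.8333/5 = 0.9667

S is symmetric (S[j,i] = S[i,j]). Assembling:

S = [[4.1667, 0.5667],
 [0.5667, 0.9667]]


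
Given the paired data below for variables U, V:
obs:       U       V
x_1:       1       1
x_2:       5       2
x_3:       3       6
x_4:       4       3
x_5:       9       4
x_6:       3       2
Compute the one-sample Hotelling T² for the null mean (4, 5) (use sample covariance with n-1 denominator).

Step 1 — sample mean vector:
  mean(U) = (1 + 5 + 3 + 4 + 9 + 3) / 6 = 25/6 = 4.1667
  mean(V) = (1 + 2 + 6 + 3 + 4 + 2) / 6 = 18/6 = 3
  x̄ = (4.1667, 3),  deviation x̄ - mu_0 = (4.1667, 3) - (4, 5) = (0.1667, -2).

Step 2 — sample covariance matrix, S[i,j] = (1/(n-1)) · Σ_k (x_{k,i} - mean_i) · (x_{k,j} - mean_j), divisor n-1 = 5:
  S[U,U] = ((-3.1667)·(-3.1667) + (0.8333)·(0.8333) + (-1.1667)·(-1.1667) + (-0.1667)·(-0.1667) + (4.8333)·(4.8333) + (-1.1667)·(-1.1667)) / 5 = 36.8333/5 = 7.3667
  S[U,V] = ((-3.1667)·(-2) + (0.8333)·(-1) + (-1.1667)·(3) + (-0.1667)·(0) + (4.8333)·(1) + (-1.1667)·(-1)) / 5 = 8/5 = 1.6
  S[V,V] = ((-2)·(-2) + (-1)·(-1) + (3)·(3) + (0)·(0) + (1)·(1) + (-1)·(-1)) / 5 = 16/5 = 3.2
  S = [[7.3667, 1.6],
 [1.6, 3.2]].

Step 3 — invert S. det(S) = 7.3667·3.2 - (1.6)² = 21.0133.
  S^{-1} = (1/det) · [[d, -b], [-b, a]] = [[0.1523, -0.0761],
 [-0.0761, 0.3506]].

Step 4 — quadratic form (x̄ - mu_0)^T · S^{-1} · (x̄ - mu_0):
  S^{-1} · (x̄ - mu_0) = (0.1777, -0.7138),
  (x̄ - mu_0)^T · [...] = (0.1667)·(0.1777) + (-2)·(-0.7138) = 1.4573.

Step 5 — scale by n: T² = 6 · 1.4573 = 8.7437.

T² ≈ 8.7437


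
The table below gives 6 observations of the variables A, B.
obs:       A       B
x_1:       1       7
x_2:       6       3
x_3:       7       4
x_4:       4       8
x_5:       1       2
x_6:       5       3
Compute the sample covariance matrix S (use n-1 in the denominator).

Step 1 — column means:
  mean(A) = (1 + 6 + 7 + 4 + 1 + 5) / 6 = 24/6 = 4
  mean(B) = (7 + 3 + 4 + 8 + 2 + 3) / 6 = 27/6 = 4.5

Step 2 — sample covariance S[i,j] = (1/(n-1)) · Σ_k (x_{k,i} - mean_i) · (x_{k,j} - mean_j), with n-1 = 5.
  S[A,A] = ((-3)·(-3) + (2)·(2) + (3)·(3) + (0)·(0) + (-3)·(-3) + (1)·(1)) / 5 = 32/5 = 6.4
  S[A,B] = ((-3)·(2.5) + (2)·(-1.5) + (3)·(-0.5) + (0)·(3.5) + (-3)·(-2.5) + (1)·(-1.5)) / 5 = -6/5 = -1.2
  S[B,B] = ((2.5)·(2.5) + (-1.5)·(-1.5) + (-0.5)·(-0.5) + (3.5)·(3.5) + (-2.5)·(-2.5) + (-1.5)·(-1.5)) / 5 = 29.5/5 = 5.9

S is symmetric (S[j,i] = S[i,j]). Assembling:

S = [[6.4, -1.2],
 [-1.2, 5.9]]


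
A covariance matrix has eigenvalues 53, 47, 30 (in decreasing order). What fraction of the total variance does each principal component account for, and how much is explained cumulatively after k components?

Step 1 — total variance = trace(Sigma) = Σ λ_i = 53 + 47 + 30 = 130.

Step 2 — fraction explained by component i = λ_i / Σ λ:
  PC1: 53/130 = 0.4077
  PC2: 47/130 = 0.3615
  PC3: 30/130 = 0.2308

Step 3 — cumulative fraction after k components = (λ_1 + ... + λ_k) / Σ λ:
  k = 1: 53/130 = 0.4077
  k = 2: (53 + 47)/130 = 100/130 = 0.7692
  k = 3: (53 + 47 + 30)/130 = 130/130 = 1

Summary (fraction, with percent):

explained: PC1 0.4077 (40.77%), PC2 0.3615 (36.15%), PC3 0.2308 (23.08%);  cumulative: 0.4077, 0.7692, 1


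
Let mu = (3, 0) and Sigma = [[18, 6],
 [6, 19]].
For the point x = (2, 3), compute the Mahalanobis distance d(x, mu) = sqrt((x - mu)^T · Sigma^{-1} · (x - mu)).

Step 1 — centre the observation: (x - mu) = (-1, 3).

Step 2 — invert Sigma. det(Sigma) = 18·19 - (6)² = 306.
  Sigma^{-1} = (1/det) · [[d, -b], [-b, a]] = [[0.0621, -0.0196],
 [-0.0196, 0.0588]].

Step 3 — form the quadratic (x - mu)^T · Sigma^{-1} · (x - mu):
  Sigma^{-1} · (x - mu) = (-0.1209, 0.1961).
  (x - mu)^T · [Sigma^{-1} · (x - mu)] = (-1)·(-0.1209) + (3)·(0.1961) = 0.7092.

Step 4 — take square root: d = √(0.7092) ≈ 0.8421.

d(x, mu) = √(0.7092) ≈ 0.8421


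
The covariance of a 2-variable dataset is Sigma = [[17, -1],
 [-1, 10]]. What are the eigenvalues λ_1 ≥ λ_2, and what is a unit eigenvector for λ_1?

Step 1 — characteristic polynomial of 2×2 Sigma:
  det(Sigma - λI) = λ² - trace · λ + det = 0.
  trace = 17 + 10 = 27, det = 17·10 - (-1)² = 169.
Step 2 — discriminant:
  Δ = trace² - 4·det = 729 - 676 = 53.
Step 3 — eigenvalues:
  λ = (trace ± √Δ)/2 = (27 ± 7.2801)/2,
  λ_1 = 17.1401,  λ_2 = 9.8599.

Step 4 — unit eigenvector for λ_1: solve (Sigma - λ_1 I)v = 0. First row:
  (17 - 17.1401)·v_x + (-1)·v_y = 0, i.e. (-0.1401)·v_x + (-1)·v_y = 0,
  so v ∝ (b, λ_1 - a) = (-1, 0.1401); multiply by -1 so the first entry is positive: u = (1, -0.1401).
  ||u|| = √((1)² + (-0.1401)²) = √(1.0196) ≈ 1.0098,
  v_1 = u/||u|| ≈ (0.9903, -0.1387) (||v_1|| = 1).

λ_1 = 17.1401,  λ_2 = 9.8599;  v_1 ≈ (0.9903, -0.1387)
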